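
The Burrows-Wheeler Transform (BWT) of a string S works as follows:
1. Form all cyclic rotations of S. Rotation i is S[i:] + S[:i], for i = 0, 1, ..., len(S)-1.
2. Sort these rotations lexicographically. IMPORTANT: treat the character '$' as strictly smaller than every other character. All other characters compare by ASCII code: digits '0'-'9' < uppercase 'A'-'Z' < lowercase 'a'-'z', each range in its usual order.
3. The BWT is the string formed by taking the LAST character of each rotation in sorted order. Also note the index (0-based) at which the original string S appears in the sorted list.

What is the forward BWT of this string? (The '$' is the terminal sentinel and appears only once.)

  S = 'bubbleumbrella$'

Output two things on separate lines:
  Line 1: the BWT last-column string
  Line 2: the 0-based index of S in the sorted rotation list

Answer: alubm$rllbeubbe
5

Derivation:
All 15 rotations (rotation i = S[i:]+S[:i]):
  rot[0] = bubbleumbrella$
  rot[1] = ubbleumbrella$b
  rot[2] = bbleumbrella$bu
  rot[3] = bleumbrella$bub
  rot[4] = leumbrella$bubb
  rot[5] = eumbrella$bubbl
  rot[6] = umbrella$bubble
  rot[7] = mbrella$bubbleu
  rot[8] = brella$bubbleum
  rot[9] = rella$bubbleumb
  rot[10] = ella$bubbleumbr
  rot[11] = lla$bubbleumbre
  rot[12] = la$bubbleumbrel
  rot[13] = a$bubbleumbrell
  rot[14] = $bubbleumbrella
Sorted (with $ < everything):
  sorted[0] = $bubbleumbrella  (last char: 'a')
  sorted[1] = a$bubbleumbrell  (last char: 'l')
  sorted[2] = bbleumbrella$bu  (last char: 'u')
  sorted[3] = bleumbrella$bub  (last char: 'b')
  sorted[4] = brella$bubbleum  (last char: 'm')
  sorted[5] = bubbleumbrella$  (last char: '$')
  sorted[6] = ella$bubbleumbr  (last char: 'r')
  sorted[7] = eumbrella$bubbl  (last char: 'l')
  sorted[8] = la$bubbleumbrel  (last char: 'l')
  sorted[9] = leumbrella$bubb  (last char: 'b')
  sorted[10] = lla$bubbleumbre  (last char: 'e')
  sorted[11] = mbrella$bubbleu  (last char: 'u')
  sorted[12] = rella$bubbleumb  (last char: 'b')
  sorted[13] = ubbleumbrella$b  (last char: 'b')
  sorted[14] = umbrella$bubble  (last char: 'e')
Last column: alubm$rllbeubbe
Original string S is at sorted index 5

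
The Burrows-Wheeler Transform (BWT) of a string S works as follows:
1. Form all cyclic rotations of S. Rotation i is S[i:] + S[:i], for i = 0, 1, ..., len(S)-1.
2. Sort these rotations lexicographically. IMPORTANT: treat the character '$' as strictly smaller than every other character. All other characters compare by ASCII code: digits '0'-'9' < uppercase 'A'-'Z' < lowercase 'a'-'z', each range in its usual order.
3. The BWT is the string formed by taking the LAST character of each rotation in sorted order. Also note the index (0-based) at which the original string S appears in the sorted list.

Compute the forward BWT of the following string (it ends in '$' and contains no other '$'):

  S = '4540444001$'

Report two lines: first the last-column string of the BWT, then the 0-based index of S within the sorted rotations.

Answer: 140404540$4
9

Derivation:
All 11 rotations (rotation i = S[i:]+S[:i]):
  rot[0] = 4540444001$
  rot[1] = 540444001$4
  rot[2] = 40444001$45
  rot[3] = 0444001$454
  rot[4] = 444001$4540
  rot[5] = 44001$45404
  rot[6] = 4001$454044
  rot[7] = 001$4540444
  rot[8] = 01$45404440
  rot[9] = 1$454044400
  rot[10] = $4540444001
Sorted (with $ < everything):
  sorted[0] = $4540444001  (last char: '1')
  sorted[1] = 001$4540444  (last char: '4')
  sorted[2] = 01$45404440  (last char: '0')
  sorted[3] = 0444001$454  (last char: '4')
  sorted[4] = 1$454044400  (last char: '0')
  sorted[5] = 4001$454044  (last char: '4')
  sorted[6] = 40444001$45  (last char: '5')
  sorted[7] = 44001$45404  (last char: '4')
  sorted[8] = 444001$4540  (last char: '0')
  sorted[9] = 4540444001$  (last char: '$')
  sorted[10] = 540444001$4  (last char: '4')
Last column: 140404540$4
Original string S is at sorted index 9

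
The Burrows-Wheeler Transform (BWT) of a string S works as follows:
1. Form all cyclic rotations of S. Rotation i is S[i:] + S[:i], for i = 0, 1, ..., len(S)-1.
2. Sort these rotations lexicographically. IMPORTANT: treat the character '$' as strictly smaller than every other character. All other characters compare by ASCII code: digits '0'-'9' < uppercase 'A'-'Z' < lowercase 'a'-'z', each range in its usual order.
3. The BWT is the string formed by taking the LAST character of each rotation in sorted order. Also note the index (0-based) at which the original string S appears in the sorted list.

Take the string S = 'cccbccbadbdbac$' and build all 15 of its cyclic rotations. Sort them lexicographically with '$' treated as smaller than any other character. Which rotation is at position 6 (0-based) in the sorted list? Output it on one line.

Answer: bdbac$cccbccbad

Derivation:
All 15 rotations (rotation i = S[i:]+S[:i]):
  rot[0] = cccbccbadbdbac$
  rot[1] = ccbccbadbdbac$c
  rot[2] = cbccbadbdbac$cc
  rot[3] = bccbadbdbac$ccc
  rot[4] = ccbadbdbac$cccb
  rot[5] = cbadbdbac$cccbc
  rot[6] = badbdbac$cccbcc
  rot[7] = adbdbac$cccbccb
  rot[8] = dbdbac$cccbccba
  rot[9] = bdbac$cccbccbad
  rot[10] = dbac$cccbccbadb
  rot[11] = bac$cccbccbadbd
  rot[12] = ac$cccbccbadbdb
  rot[13] = c$cccbccbadbdba
  rot[14] = $cccbccbadbdbac
Sorted (with $ < everything):
  sorted[0] = $cccbccbadbdbac
  sorted[1] = ac$cccbccbadbdb
  sorted[2] = adbdbac$cccbccb
  sorted[3] = bac$cccbccbadbd
  sorted[4] = badbdbac$cccbcc
  sorted[5] = bccbadbdbac$ccc
  sorted[6] = bdbac$cccbccbad
  sorted[7] = c$cccbccbadbdba
  sorted[8] = cbadbdbac$cccbc
  sorted[9] = cbccbadbdbac$cc
  sorted[10] = ccbadbdbac$cccb
  sorted[11] = ccbccbadbdbac$c
  sorted[12] = cccbccbadbdbac$
  sorted[13] = dbac$cccbccbadb
  sorted[14] = dbdbac$cccbccba
sorted[6] = bdbac$cccbccbad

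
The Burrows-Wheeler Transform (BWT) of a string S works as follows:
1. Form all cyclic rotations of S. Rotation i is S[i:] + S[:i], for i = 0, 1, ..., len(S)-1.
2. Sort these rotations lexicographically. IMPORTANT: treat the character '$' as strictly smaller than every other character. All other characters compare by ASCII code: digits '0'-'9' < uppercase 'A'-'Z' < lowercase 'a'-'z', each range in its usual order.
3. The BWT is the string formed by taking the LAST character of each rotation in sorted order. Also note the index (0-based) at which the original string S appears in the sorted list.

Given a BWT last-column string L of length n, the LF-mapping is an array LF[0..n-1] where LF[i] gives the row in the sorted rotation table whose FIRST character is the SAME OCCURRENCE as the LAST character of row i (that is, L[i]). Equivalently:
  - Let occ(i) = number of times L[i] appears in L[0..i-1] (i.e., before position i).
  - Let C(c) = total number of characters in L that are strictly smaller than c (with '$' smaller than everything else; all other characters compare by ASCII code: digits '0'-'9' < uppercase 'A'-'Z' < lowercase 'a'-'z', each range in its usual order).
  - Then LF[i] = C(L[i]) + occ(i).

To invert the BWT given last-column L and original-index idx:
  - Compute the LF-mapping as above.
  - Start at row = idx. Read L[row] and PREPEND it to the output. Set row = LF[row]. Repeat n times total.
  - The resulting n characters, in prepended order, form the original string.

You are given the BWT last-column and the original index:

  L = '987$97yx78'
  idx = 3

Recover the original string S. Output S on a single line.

LF mapping: 6 4 1 0 7 2 9 8 3 5
Walk LF starting at row 3, prepending L[row]:
  step 1: row=3, L[3]='$', prepend. Next row=LF[3]=0
  step 2: row=0, L[0]='9', prepend. Next row=LF[0]=6
  step 3: row=6, L[6]='y', prepend. Next row=LF[6]=9
  step 4: row=9, L[9]='8', prepend. Next row=LF[9]=5
  step 5: row=5, L[5]='7', prepend. Next row=LF[5]=2
  step 6: row=2, L[2]='7', prepend. Next row=LF[2]=1
  step 7: row=1, L[1]='8', prepend. Next row=LF[1]=4
  step 8: row=4, L[4]='9', prepend. Next row=LF[4]=7
  step 9: row=7, L[7]='x', prepend. Next row=LF[7]=8
  step 10: row=8, L[8]='7', prepend. Next row=LF[8]=3
Reversed output: 7x98778y9$

Answer: 7x98778y9$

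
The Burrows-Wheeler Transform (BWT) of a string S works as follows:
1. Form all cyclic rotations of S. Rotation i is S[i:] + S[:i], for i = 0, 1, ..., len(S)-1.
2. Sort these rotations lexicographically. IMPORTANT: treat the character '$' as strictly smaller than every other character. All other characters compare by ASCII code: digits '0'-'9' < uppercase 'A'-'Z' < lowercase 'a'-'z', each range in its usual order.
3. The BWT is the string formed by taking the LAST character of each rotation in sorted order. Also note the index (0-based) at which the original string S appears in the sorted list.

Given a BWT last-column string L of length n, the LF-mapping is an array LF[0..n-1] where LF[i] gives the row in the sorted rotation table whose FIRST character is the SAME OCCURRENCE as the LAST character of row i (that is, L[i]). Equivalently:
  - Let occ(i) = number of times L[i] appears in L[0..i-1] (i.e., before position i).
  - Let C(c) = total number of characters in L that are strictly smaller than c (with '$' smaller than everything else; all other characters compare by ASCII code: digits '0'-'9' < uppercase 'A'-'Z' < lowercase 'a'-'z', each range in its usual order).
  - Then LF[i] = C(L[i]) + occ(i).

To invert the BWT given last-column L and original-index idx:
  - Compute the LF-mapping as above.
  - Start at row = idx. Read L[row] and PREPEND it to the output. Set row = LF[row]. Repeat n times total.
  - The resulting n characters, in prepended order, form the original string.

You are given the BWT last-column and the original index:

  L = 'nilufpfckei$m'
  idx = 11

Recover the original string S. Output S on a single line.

LF mapping: 10 5 8 12 3 11 4 1 7 2 6 0 9
Walk LF starting at row 11, prepending L[row]:
  step 1: row=11, L[11]='$', prepend. Next row=LF[11]=0
  step 2: row=0, L[0]='n', prepend. Next row=LF[0]=10
  step 3: row=10, L[10]='i', prepend. Next row=LF[10]=6
  step 4: row=6, L[6]='f', prepend. Next row=LF[6]=4
  step 5: row=4, L[4]='f', prepend. Next row=LF[4]=3
  step 6: row=3, L[3]='u', prepend. Next row=LF[3]=12
  step 7: row=12, L[12]='m', prepend. Next row=LF[12]=9
  step 8: row=9, L[9]='e', prepend. Next row=LF[9]=2
  step 9: row=2, L[2]='l', prepend. Next row=LF[2]=8
  step 10: row=8, L[8]='k', prepend. Next row=LF[8]=7
  step 11: row=7, L[7]='c', prepend. Next row=LF[7]=1
  step 12: row=1, L[1]='i', prepend. Next row=LF[1]=5
  step 13: row=5, L[5]='p', prepend. Next row=LF[5]=11
Reversed output: picklemuffin$

Answer: picklemuffin$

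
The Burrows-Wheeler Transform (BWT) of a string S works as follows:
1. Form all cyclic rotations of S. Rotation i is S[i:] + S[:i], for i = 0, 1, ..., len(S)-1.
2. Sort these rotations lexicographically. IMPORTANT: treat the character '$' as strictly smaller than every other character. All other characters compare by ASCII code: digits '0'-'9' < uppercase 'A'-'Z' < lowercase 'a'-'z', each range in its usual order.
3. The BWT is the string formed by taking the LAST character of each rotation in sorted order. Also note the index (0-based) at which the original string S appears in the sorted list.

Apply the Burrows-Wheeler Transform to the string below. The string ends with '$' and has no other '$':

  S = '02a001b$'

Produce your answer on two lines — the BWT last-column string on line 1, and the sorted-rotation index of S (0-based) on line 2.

Answer: ba0$0021
3

Derivation:
All 8 rotations (rotation i = S[i:]+S[:i]):
  rot[0] = 02a001b$
  rot[1] = 2a001b$0
  rot[2] = a001b$02
  rot[3] = 001b$02a
  rot[4] = 01b$02a0
  rot[5] = 1b$02a00
  rot[6] = b$02a001
  rot[7] = $02a001b
Sorted (with $ < everything):
  sorted[0] = $02a001b  (last char: 'b')
  sorted[1] = 001b$02a  (last char: 'a')
  sorted[2] = 01b$02a0  (last char: '0')
  sorted[3] = 02a001b$  (last char: '$')
  sorted[4] = 1b$02a00  (last char: '0')
  sorted[5] = 2a001b$0  (last char: '0')
  sorted[6] = a001b$02  (last char: '2')
  sorted[7] = b$02a001  (last char: '1')
Last column: ba0$0021
Original string S is at sorted index 3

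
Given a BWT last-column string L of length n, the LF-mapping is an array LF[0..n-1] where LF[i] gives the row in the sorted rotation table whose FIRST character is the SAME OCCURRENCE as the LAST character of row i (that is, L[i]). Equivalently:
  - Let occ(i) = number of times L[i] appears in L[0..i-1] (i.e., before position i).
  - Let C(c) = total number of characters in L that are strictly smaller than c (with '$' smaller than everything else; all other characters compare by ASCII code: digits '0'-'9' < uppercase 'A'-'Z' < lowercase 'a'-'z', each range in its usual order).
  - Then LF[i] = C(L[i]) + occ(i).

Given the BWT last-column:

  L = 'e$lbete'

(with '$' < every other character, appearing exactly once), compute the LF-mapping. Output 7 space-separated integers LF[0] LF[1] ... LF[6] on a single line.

Char counts: '$':1, 'b':1, 'e':3, 'l':1, 't':1
C (first-col start): C('$')=0, C('b')=1, C('e')=2, C('l')=5, C('t')=6
L[0]='e': occ=0, LF[0]=C('e')+0=2+0=2
L[1]='$': occ=0, LF[1]=C('$')+0=0+0=0
L[2]='l': occ=0, LF[2]=C('l')+0=5+0=5
L[3]='b': occ=0, LF[3]=C('b')+0=1+0=1
L[4]='e': occ=1, LF[4]=C('e')+1=2+1=3
L[5]='t': occ=0, LF[5]=C('t')+0=6+0=6
L[6]='e': occ=2, LF[6]=C('e')+2=2+2=4

Answer: 2 0 5 1 3 6 4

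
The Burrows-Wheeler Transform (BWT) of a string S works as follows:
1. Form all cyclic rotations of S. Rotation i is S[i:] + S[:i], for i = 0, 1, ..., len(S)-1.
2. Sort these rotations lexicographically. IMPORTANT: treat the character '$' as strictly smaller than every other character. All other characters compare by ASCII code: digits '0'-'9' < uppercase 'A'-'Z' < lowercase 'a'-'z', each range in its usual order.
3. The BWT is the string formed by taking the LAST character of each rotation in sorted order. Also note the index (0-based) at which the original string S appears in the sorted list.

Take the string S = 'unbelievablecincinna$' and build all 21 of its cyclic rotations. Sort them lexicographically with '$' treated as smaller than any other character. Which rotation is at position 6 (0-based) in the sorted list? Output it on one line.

All 21 rotations (rotation i = S[i:]+S[:i]):
  rot[0] = unbelievablecincinna$
  rot[1] = nbelievablecincinna$u
  rot[2] = believablecincinna$un
  rot[3] = elievablecincinna$unb
  rot[4] = lievablecincinna$unbe
  rot[5] = ievablecincinna$unbel
  rot[6] = evablecincinna$unbeli
  rot[7] = vablecincinna$unbelie
  rot[8] = ablecincinna$unbeliev
  rot[9] = blecincinna$unbelieva
  rot[10] = lecincinna$unbelievab
  rot[11] = ecincinna$unbelievabl
  rot[12] = cincinna$unbelievable
  rot[13] = incinna$unbelievablec
  rot[14] = ncinna$unbelievableci
  rot[15] = cinna$unbelievablecin
  rot[16] = inna$unbelievablecinc
  rot[17] = nna$unbelievablecinci
  rot[18] = na$unbelievablecincin
  rot[19] = a$unbelievablecincinn
  rot[20] = $unbelievablecincinna
Sorted (with $ < everything):
  sorted[0] = $unbelievablecincinna
  sorted[1] = a$unbelievablecincinn
  sorted[2] = ablecincinna$unbeliev
  sorted[3] = believablecincinna$un
  sorted[4] = blecincinna$unbelieva
  sorted[5] = cincinna$unbelievable
  sorted[6] = cinna$unbelievablecin
  sorted[7] = ecincinna$unbelievabl
  sorted[8] = elievablecincinna$unb
  sorted[9] = evablecincinna$unbeli
  sorted[10] = ievablecincinna$unbel
  sorted[11] = incinna$unbelievablec
  sorted[12] = inna$unbelievablecinc
  sorted[13] = lecincinna$unbelievab
  sorted[14] = lievablecincinna$unbe
  sorted[15] = na$unbelievablecincin
  sorted[16] = nbelievablecincinna$u
  sorted[17] = ncinna$unbelievableci
  sorted[18] = nna$unbelievablecinci
  sorted[19] = unbelievablecincinna$
  sorted[20] = vablecincinna$unbelie
sorted[6] = cinna$unbelievablecin

Answer: cinna$unbelievablecin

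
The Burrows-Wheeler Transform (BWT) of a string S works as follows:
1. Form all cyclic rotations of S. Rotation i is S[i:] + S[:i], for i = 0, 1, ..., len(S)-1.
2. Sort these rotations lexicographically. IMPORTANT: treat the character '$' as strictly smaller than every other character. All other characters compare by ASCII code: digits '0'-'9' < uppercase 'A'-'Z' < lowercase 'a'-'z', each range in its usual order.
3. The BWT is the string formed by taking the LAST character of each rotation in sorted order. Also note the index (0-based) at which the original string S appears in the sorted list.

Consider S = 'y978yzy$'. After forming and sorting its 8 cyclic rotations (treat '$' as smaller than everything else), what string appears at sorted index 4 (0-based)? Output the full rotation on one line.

All 8 rotations (rotation i = S[i:]+S[:i]):
  rot[0] = y978yzy$
  rot[1] = 978yzy$y
  rot[2] = 78yzy$y9
  rot[3] = 8yzy$y97
  rot[4] = yzy$y978
  rot[5] = zy$y978y
  rot[6] = y$y978yz
  rot[7] = $y978yzy
Sorted (with $ < everything):
  sorted[0] = $y978yzy
  sorted[1] = 78yzy$y9
  sorted[2] = 8yzy$y97
  sorted[3] = 978yzy$y
  sorted[4] = y$y978yz
  sorted[5] = y978yzy$
  sorted[6] = yzy$y978
  sorted[7] = zy$y978y
sorted[4] = y$y978yz

Answer: y$y978yz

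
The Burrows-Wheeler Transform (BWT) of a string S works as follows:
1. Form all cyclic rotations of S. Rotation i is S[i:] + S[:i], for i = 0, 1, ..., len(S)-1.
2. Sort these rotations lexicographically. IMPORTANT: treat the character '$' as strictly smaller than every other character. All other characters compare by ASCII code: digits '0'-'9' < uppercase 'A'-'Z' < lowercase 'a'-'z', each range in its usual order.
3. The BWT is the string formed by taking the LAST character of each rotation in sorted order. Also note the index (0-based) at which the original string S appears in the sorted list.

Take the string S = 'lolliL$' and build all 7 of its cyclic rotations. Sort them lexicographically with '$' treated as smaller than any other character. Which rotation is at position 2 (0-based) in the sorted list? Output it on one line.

All 7 rotations (rotation i = S[i:]+S[:i]):
  rot[0] = lolliL$
  rot[1] = olliL$l
  rot[2] = lliL$lo
  rot[3] = liL$lol
  rot[4] = iL$loll
  rot[5] = L$lolli
  rot[6] = $lolliL
Sorted (with $ < everything):
  sorted[0] = $lolliL
  sorted[1] = L$lolli
  sorted[2] = iL$loll
  sorted[3] = liL$lol
  sorted[4] = lliL$lo
  sorted[5] = lolliL$
  sorted[6] = olliL$l
sorted[2] = iL$loll

Answer: iL$loll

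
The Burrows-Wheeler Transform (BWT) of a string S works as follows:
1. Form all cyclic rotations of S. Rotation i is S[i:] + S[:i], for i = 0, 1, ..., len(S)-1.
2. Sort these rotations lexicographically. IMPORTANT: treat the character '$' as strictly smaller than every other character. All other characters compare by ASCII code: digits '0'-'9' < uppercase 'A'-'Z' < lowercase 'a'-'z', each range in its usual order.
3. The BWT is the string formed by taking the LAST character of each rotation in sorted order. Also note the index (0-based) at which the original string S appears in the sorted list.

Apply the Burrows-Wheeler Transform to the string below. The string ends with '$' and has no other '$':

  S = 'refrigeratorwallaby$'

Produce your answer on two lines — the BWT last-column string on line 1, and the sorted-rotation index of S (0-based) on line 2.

All 20 rotations (rotation i = S[i:]+S[:i]):
  rot[0] = refrigeratorwallaby$
  rot[1] = efrigeratorwallaby$r
  rot[2] = frigeratorwallaby$re
  rot[3] = rigeratorwallaby$ref
  rot[4] = igeratorwallaby$refr
  rot[5] = geratorwallaby$refri
  rot[6] = eratorwallaby$refrig
  rot[7] = ratorwallaby$refrige
  rot[8] = atorwallaby$refriger
  rot[9] = torwallaby$refrigera
  rot[10] = orwallaby$refrigerat
  rot[11] = rwallaby$refrigerato
  rot[12] = wallaby$refrigerator
  rot[13] = allaby$refrigeratorw
  rot[14] = llaby$refrigeratorwa
  rot[15] = laby$refrigeratorwal
  rot[16] = aby$refrigeratorwall
  rot[17] = by$refrigeratorwalla
  rot[18] = y$refrigeratorwallab
  rot[19] = $refrigeratorwallaby
Sorted (with $ < everything):
  sorted[0] = $refrigeratorwallaby  (last char: 'y')
  sorted[1] = aby$refrigeratorwall  (last char: 'l')
  sorted[2] = allaby$refrigeratorw  (last char: 'w')
  sorted[3] = atorwallaby$refriger  (last char: 'r')
  sorted[4] = by$refrigeratorwalla  (last char: 'a')
  sorted[5] = efrigeratorwallaby$r  (last char: 'r')
  sorted[6] = eratorwallaby$refrig  (last char: 'g')
  sorted[7] = frigeratorwallaby$re  (last char: 'e')
  sorted[8] = geratorwallaby$refri  (last char: 'i')
  sorted[9] = igeratorwallaby$refr  (last char: 'r')
  sorted[10] = laby$refrigeratorwal  (last char: 'l')
  sorted[11] = llaby$refrigeratorwa  (last char: 'a')
  sorted[12] = orwallaby$refrigerat  (last char: 't')
  sorted[13] = ratorwallaby$refrige  (last char: 'e')
  sorted[14] = refrigeratorwallaby$  (last char: '$')
  sorted[15] = rigeratorwallaby$ref  (last char: 'f')
  sorted[16] = rwallaby$refrigerato  (last char: 'o')
  sorted[17] = torwallaby$refrigera  (last char: 'a')
  sorted[18] = wallaby$refrigerator  (last char: 'r')
  sorted[19] = y$refrigeratorwallab  (last char: 'b')
Last column: ylwrargeirlate$foarb
Original string S is at sorted index 14

Answer: ylwrargeirlate$foarb
14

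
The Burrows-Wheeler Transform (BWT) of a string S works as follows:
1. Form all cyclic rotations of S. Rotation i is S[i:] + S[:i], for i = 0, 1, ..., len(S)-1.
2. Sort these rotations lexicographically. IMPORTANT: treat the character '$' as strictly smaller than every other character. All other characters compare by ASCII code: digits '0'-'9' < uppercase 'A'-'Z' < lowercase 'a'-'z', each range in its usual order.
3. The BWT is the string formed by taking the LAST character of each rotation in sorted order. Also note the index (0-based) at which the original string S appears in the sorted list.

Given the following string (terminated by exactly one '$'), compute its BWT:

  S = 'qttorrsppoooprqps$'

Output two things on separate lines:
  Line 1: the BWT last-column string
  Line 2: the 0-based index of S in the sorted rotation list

Answer: spootpsoqr$porprtq
10

Derivation:
All 18 rotations (rotation i = S[i:]+S[:i]):
  rot[0] = qttorrsppoooprqps$
  rot[1] = ttorrsppoooprqps$q
  rot[2] = torrsppoooprqps$qt
  rot[3] = orrsppoooprqps$qtt
  rot[4] = rrsppoooprqps$qtto
  rot[5] = rsppoooprqps$qttor
  rot[6] = sppoooprqps$qttorr
  rot[7] = ppoooprqps$qttorrs
  rot[8] = poooprqps$qttorrsp
  rot[9] = oooprqps$qttorrspp
  rot[10] = ooprqps$qttorrsppo
  rot[11] = oprqps$qttorrsppoo
  rot[12] = prqps$qttorrsppooo
  rot[13] = rqps$qttorrsppooop
  rot[14] = qps$qttorrsppooopr
  rot[15] = ps$qttorrsppoooprq
  rot[16] = s$qttorrsppoooprqp
  rot[17] = $qttorrsppoooprqps
Sorted (with $ < everything):
  sorted[0] = $qttorrsppoooprqps  (last char: 's')
  sorted[1] = oooprqps$qttorrspp  (last char: 'p')
  sorted[2] = ooprqps$qttorrsppo  (last char: 'o')
  sorted[3] = oprqps$qttorrsppoo  (last char: 'o')
  sorted[4] = orrsppoooprqps$qtt  (last char: 't')
  sorted[5] = poooprqps$qttorrsp  (last char: 'p')
  sorted[6] = ppoooprqps$qttorrs  (last char: 's')
  sorted[7] = prqps$qttorrsppooo  (last char: 'o')
  sorted[8] = ps$qttorrsppoooprq  (last char: 'q')
  sorted[9] = qps$qttorrsppooopr  (last char: 'r')
  sorted[10] = qttorrsppoooprqps$  (last char: '$')
  sorted[11] = rqps$qttorrsppooop  (last char: 'p')
  sorted[12] = rrsppoooprqps$qtto  (last char: 'o')
  sorted[13] = rsppoooprqps$qttor  (last char: 'r')
  sorted[14] = s$qttorrsppoooprqp  (last char: 'p')
  sorted[15] = sppoooprqps$qttorr  (last char: 'r')
  sorted[16] = torrsppoooprqps$qt  (last char: 't')
  sorted[17] = ttorrsppoooprqps$q  (last char: 'q')
Last column: spootpsoqr$porprtq
Original string S is at sorted index 10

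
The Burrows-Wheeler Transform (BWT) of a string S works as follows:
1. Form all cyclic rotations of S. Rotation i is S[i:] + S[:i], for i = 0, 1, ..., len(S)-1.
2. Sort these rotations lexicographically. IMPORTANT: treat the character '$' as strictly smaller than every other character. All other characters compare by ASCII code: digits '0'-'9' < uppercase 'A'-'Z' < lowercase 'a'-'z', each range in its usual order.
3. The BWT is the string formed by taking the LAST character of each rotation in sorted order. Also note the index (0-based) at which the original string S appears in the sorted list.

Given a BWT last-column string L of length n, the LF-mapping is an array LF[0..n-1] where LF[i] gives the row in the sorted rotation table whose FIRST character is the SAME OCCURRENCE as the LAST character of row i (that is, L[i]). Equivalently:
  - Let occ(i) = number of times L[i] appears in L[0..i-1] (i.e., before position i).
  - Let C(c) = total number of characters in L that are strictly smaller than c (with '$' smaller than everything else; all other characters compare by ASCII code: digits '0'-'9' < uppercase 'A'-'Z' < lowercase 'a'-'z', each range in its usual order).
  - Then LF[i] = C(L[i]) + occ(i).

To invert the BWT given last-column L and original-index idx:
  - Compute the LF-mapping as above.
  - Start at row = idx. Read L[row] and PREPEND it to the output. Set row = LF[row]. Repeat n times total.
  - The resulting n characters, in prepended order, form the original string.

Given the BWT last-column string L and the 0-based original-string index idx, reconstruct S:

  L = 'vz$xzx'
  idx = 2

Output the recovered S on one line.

Answer: xxzzv$

Derivation:
LF mapping: 1 4 0 2 5 3
Walk LF starting at row 2, prepending L[row]:
  step 1: row=2, L[2]='$', prepend. Next row=LF[2]=0
  step 2: row=0, L[0]='v', prepend. Next row=LF[0]=1
  step 3: row=1, L[1]='z', prepend. Next row=LF[1]=4
  step 4: row=4, L[4]='z', prepend. Next row=LF[4]=5
  step 5: row=5, L[5]='x', prepend. Next row=LF[5]=3
  step 6: row=3, L[3]='x', prepend. Next row=LF[3]=2
Reversed output: xxzzv$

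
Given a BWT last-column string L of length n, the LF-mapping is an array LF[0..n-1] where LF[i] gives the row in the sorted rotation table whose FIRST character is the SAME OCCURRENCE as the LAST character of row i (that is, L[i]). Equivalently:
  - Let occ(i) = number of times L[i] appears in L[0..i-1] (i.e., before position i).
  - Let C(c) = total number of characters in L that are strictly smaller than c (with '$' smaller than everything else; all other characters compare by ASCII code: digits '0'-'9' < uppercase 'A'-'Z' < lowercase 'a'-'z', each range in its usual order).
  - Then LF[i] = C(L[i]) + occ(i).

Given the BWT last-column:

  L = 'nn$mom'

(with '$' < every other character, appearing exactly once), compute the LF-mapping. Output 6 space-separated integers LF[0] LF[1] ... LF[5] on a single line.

Answer: 3 4 0 1 5 2

Derivation:
Char counts: '$':1, 'm':2, 'n':2, 'o':1
C (first-col start): C('$')=0, C('m')=1, C('n')=3, C('o')=5
L[0]='n': occ=0, LF[0]=C('n')+0=3+0=3
L[1]='n': occ=1, LF[1]=C('n')+1=3+1=4
L[2]='$': occ=0, LF[2]=C('$')+0=0+0=0
L[3]='m': occ=0, LF[3]=C('m')+0=1+0=1
L[4]='o': occ=0, LF[4]=C('o')+0=5+0=5
L[5]='m': occ=1, LF[5]=C('m')+1=1+1=2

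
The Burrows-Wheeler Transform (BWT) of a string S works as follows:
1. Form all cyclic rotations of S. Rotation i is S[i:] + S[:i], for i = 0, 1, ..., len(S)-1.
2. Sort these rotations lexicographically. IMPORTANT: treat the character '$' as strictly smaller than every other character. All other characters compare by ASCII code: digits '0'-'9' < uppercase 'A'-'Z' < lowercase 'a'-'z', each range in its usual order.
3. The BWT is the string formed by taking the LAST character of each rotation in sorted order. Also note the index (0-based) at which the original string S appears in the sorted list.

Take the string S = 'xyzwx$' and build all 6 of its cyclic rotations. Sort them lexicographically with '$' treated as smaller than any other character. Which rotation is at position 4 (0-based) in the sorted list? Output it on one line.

All 6 rotations (rotation i = S[i:]+S[:i]):
  rot[0] = xyzwx$
  rot[1] = yzwx$x
  rot[2] = zwx$xy
  rot[3] = wx$xyz
  rot[4] = x$xyzw
  rot[5] = $xyzwx
Sorted (with $ < everything):
  sorted[0] = $xyzwx
  sorted[1] = wx$xyz
  sorted[2] = x$xyzw
  sorted[3] = xyzwx$
  sorted[4] = yzwx$x
  sorted[5] = zwx$xy
sorted[4] = yzwx$x

Answer: yzwx$x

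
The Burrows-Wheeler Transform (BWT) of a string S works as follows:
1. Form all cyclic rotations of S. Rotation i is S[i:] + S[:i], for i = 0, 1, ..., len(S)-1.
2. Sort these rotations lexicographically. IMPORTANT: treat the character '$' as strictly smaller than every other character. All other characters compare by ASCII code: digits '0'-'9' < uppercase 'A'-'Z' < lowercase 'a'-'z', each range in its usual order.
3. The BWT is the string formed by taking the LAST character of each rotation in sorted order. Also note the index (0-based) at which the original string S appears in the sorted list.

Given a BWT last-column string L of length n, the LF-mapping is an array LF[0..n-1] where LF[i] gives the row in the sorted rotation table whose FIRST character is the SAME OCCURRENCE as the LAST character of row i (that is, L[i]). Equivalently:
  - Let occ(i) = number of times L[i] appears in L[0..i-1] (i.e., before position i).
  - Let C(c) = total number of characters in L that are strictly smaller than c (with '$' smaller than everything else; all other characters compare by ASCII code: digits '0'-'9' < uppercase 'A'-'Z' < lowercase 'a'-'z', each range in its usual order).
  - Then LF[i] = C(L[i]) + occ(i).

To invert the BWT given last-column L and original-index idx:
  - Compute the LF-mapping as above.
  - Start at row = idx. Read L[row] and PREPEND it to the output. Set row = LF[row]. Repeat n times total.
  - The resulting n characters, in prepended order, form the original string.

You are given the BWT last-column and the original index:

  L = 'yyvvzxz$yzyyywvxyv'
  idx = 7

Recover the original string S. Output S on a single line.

LF mapping: 8 9 1 2 15 6 16 0 10 17 11 12 13 5 3 7 14 4
Walk LF starting at row 7, prepending L[row]:
  step 1: row=7, L[7]='$', prepend. Next row=LF[7]=0
  step 2: row=0, L[0]='y', prepend. Next row=LF[0]=8
  step 3: row=8, L[8]='y', prepend. Next row=LF[8]=10
  step 4: row=10, L[10]='y', prepend. Next row=LF[10]=11
  step 5: row=11, L[11]='y', prepend. Next row=LF[11]=12
  step 6: row=12, L[12]='y', prepend. Next row=LF[12]=13
  step 7: row=13, L[13]='w', prepend. Next row=LF[13]=5
  step 8: row=5, L[5]='x', prepend. Next row=LF[5]=6
  step 9: row=6, L[6]='z', prepend. Next row=LF[6]=16
  step 10: row=16, L[16]='y', prepend. Next row=LF[16]=14
  step 11: row=14, L[14]='v', prepend. Next row=LF[14]=3
  step 12: row=3, L[3]='v', prepend. Next row=LF[3]=2
  step 13: row=2, L[2]='v', prepend. Next row=LF[2]=1
  step 14: row=1, L[1]='y', prepend. Next row=LF[1]=9
  step 15: row=9, L[9]='z', prepend. Next row=LF[9]=17
  step 16: row=17, L[17]='v', prepend. Next row=LF[17]=4
  step 17: row=4, L[4]='z', prepend. Next row=LF[4]=15
  step 18: row=15, L[15]='x', prepend. Next row=LF[15]=7
Reversed output: xzvzyvvvyzxwyyyyy$

Answer: xzvzyvvvyzxwyyyyy$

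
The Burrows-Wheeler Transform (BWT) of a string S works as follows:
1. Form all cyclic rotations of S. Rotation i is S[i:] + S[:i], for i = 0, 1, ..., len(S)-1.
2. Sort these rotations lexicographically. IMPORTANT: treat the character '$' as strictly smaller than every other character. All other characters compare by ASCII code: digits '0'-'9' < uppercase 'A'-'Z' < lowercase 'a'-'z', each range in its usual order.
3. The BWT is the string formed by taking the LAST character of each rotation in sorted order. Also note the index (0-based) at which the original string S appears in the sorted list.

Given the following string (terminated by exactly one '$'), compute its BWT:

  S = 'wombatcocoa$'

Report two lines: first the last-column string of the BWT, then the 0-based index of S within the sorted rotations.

All 12 rotations (rotation i = S[i:]+S[:i]):
  rot[0] = wombatcocoa$
  rot[1] = ombatcocoa$w
  rot[2] = mbatcocoa$wo
  rot[3] = batcocoa$wom
  rot[4] = atcocoa$womb
  rot[5] = tcocoa$womba
  rot[6] = cocoa$wombat
  rot[7] = ocoa$wombatc
  rot[8] = coa$wombatco
  rot[9] = oa$wombatcoc
  rot[10] = a$wombatcoco
  rot[11] = $wombatcocoa
Sorted (with $ < everything):
  sorted[0] = $wombatcocoa  (last char: 'a')
  sorted[1] = a$wombatcoco  (last char: 'o')
  sorted[2] = atcocoa$womb  (last char: 'b')
  sorted[3] = batcocoa$wom  (last char: 'm')
  sorted[4] = coa$wombatco  (last char: 'o')
  sorted[5] = cocoa$wombat  (last char: 't')
  sorted[6] = mbatcocoa$wo  (last char: 'o')
  sorted[7] = oa$wombatcoc  (last char: 'c')
  sorted[8] = ocoa$wombatc  (last char: 'c')
  sorted[9] = ombatcocoa$w  (last char: 'w')
  sorted[10] = tcocoa$womba  (last char: 'a')
  sorted[11] = wombatcocoa$  (last char: '$')
Last column: aobmotoccwa$
Original string S is at sorted index 11

Answer: aobmotoccwa$
11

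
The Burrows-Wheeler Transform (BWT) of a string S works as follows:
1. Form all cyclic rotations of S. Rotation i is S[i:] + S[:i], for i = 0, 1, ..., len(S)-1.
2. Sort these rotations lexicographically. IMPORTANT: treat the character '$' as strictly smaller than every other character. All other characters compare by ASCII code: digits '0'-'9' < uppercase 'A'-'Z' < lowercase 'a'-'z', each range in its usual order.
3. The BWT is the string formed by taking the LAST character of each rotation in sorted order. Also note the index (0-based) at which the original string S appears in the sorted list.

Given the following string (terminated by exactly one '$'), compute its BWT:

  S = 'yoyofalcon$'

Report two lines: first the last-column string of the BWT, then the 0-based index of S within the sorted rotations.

Answer: nfloaoycyo$
10

Derivation:
All 11 rotations (rotation i = S[i:]+S[:i]):
  rot[0] = yoyofalcon$
  rot[1] = oyofalcon$y
  rot[2] = yofalcon$yo
  rot[3] = ofalcon$yoy
  rot[4] = falcon$yoyo
  rot[5] = alcon$yoyof
  rot[6] = lcon$yoyofa
  rot[7] = con$yoyofal
  rot[8] = on$yoyofalc
  rot[9] = n$yoyofalco
  rot[10] = $yoyofalcon
Sorted (with $ < everything):
  sorted[0] = $yoyofalcon  (last char: 'n')
  sorted[1] = alcon$yoyof  (last char: 'f')
  sorted[2] = con$yoyofal  (last char: 'l')
  sorted[3] = falcon$yoyo  (last char: 'o')
  sorted[4] = lcon$yoyofa  (last char: 'a')
  sorted[5] = n$yoyofalco  (last char: 'o')
  sorted[6] = ofalcon$yoy  (last char: 'y')
  sorted[7] = on$yoyofalc  (last char: 'c')
  sorted[8] = oyofalcon$y  (last char: 'y')
  sorted[9] = yofalcon$yo  (last char: 'o')
  sorted[10] = yoyofalcon$  (last char: '$')
Last column: nfloaoycyo$
Original string S is at sorted index 10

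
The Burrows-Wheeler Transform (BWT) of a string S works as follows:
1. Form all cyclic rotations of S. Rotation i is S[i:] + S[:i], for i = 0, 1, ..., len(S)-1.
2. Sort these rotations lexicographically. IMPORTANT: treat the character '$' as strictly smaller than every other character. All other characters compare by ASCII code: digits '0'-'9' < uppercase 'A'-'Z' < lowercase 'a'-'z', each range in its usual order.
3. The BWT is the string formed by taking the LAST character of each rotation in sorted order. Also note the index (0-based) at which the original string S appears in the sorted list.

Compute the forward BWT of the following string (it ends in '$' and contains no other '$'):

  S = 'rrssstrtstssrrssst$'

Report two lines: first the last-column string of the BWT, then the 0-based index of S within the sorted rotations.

All 19 rotations (rotation i = S[i:]+S[:i]):
  rot[0] = rrssstrtstssrrssst$
  rot[1] = rssstrtstssrrssst$r
  rot[2] = ssstrtstssrrssst$rr
  rot[3] = sstrtstssrrssst$rrs
  rot[4] = strtstssrrssst$rrss
  rot[5] = trtstssrrssst$rrsss
  rot[6] = rtstssrrssst$rrssst
  rot[7] = tstssrrssst$rrssstr
  rot[8] = stssrrssst$rrssstrt
  rot[9] = tssrrssst$rrssstrts
  rot[10] = ssrrssst$rrssstrtst
  rot[11] = srrssst$rrssstrtsts
  rot[12] = rrssst$rrssstrtstss
  rot[13] = rssst$rrssstrtstssr
  rot[14] = ssst$rrssstrtstssrr
  rot[15] = sst$rrssstrtstssrrs
  rot[16] = st$rrssstrtstssrrss
  rot[17] = t$rrssstrtstssrrsss
  rot[18] = $rrssstrtstssrrssst
Sorted (with $ < everything):
  sorted[0] = $rrssstrtstssrrssst  (last char: 't')
  sorted[1] = rrssst$rrssstrtstss  (last char: 's')
  sorted[2] = rrssstrtstssrrssst$  (last char: '$')
  sorted[3] = rssst$rrssstrtstssr  (last char: 'r')
  sorted[4] = rssstrtstssrrssst$r  (last char: 'r')
  sorted[5] = rtstssrrssst$rrssst  (last char: 't')
  sorted[6] = srrssst$rrssstrtsts  (last char: 's')
  sorted[7] = ssrrssst$rrssstrtst  (last char: 't')
  sorted[8] = ssst$rrssstrtstssrr  (last char: 'r')
  sorted[9] = ssstrtstssrrssst$rr  (last char: 'r')
  sorted[10] = sst$rrssstrtstssrrs  (last char: 's')
  sorted[11] = sstrtstssrrssst$rrs  (last char: 's')
  sorted[12] = st$rrssstrtstssrrss  (last char: 's')
  sorted[13] = strtstssrrssst$rrss  (last char: 's')
  sorted[14] = stssrrssst$rrssstrt  (last char: 't')
  sorted[15] = t$rrssstrtstssrrsss  (last char: 's')
  sorted[16] = trtstssrrssst$rrsss  (last char: 's')
  sorted[17] = tssrrssst$rrssstrts  (last char: 's')
  sorted[18] = tstssrrssst$rrssstr  (last char: 'r')
Last column: ts$rrtstrrsssstsssr
Original string S is at sorted index 2

Answer: ts$rrtstrrsssstsssr
2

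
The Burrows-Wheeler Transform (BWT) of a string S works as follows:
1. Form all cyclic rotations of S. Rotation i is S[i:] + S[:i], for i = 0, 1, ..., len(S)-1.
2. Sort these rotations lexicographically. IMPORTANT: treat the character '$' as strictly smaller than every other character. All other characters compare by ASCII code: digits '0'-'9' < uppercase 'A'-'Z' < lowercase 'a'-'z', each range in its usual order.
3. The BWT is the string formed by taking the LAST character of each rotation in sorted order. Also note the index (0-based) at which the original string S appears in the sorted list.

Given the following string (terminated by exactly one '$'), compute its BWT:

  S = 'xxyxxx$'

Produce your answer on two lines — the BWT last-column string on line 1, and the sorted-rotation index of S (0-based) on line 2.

All 7 rotations (rotation i = S[i:]+S[:i]):
  rot[0] = xxyxxx$
  rot[1] = xyxxx$x
  rot[2] = yxxx$xx
  rot[3] = xxx$xxy
  rot[4] = xx$xxyx
  rot[5] = x$xxyxx
  rot[6] = $xxyxxx
Sorted (with $ < everything):
  sorted[0] = $xxyxxx  (last char: 'x')
  sorted[1] = x$xxyxx  (last char: 'x')
  sorted[2] = xx$xxyx  (last char: 'x')
  sorted[3] = xxx$xxy  (last char: 'y')
  sorted[4] = xxyxxx$  (last char: '$')
  sorted[5] = xyxxx$x  (last char: 'x')
  sorted[6] = yxxx$xx  (last char: 'x')
Last column: xxxy$xx
Original string S is at sorted index 4

Answer: xxxy$xx
4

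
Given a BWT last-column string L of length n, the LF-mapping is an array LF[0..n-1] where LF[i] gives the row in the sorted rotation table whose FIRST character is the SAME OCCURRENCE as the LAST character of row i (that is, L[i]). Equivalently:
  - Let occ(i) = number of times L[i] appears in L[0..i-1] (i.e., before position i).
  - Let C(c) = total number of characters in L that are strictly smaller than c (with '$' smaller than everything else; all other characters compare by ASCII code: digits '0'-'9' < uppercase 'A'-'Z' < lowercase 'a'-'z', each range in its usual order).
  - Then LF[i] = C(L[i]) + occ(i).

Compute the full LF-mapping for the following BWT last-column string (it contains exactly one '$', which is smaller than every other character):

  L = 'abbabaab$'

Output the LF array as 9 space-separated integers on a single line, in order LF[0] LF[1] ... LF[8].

Char counts: '$':1, 'a':4, 'b':4
C (first-col start): C('$')=0, C('a')=1, C('b')=5
L[0]='a': occ=0, LF[0]=C('a')+0=1+0=1
L[1]='b': occ=0, LF[1]=C('b')+0=5+0=5
L[2]='b': occ=1, LF[2]=C('b')+1=5+1=6
L[3]='a': occ=1, LF[3]=C('a')+1=1+1=2
L[4]='b': occ=2, LF[4]=C('b')+2=5+2=7
L[5]='a': occ=2, LF[5]=C('a')+2=1+2=3
L[6]='a': occ=3, LF[6]=C('a')+3=1+3=4
L[7]='b': occ=3, LF[7]=C('b')+3=5+3=8
L[8]='$': occ=0, LF[8]=C('$')+0=0+0=0

Answer: 1 5 6 2 7 3 4 8 0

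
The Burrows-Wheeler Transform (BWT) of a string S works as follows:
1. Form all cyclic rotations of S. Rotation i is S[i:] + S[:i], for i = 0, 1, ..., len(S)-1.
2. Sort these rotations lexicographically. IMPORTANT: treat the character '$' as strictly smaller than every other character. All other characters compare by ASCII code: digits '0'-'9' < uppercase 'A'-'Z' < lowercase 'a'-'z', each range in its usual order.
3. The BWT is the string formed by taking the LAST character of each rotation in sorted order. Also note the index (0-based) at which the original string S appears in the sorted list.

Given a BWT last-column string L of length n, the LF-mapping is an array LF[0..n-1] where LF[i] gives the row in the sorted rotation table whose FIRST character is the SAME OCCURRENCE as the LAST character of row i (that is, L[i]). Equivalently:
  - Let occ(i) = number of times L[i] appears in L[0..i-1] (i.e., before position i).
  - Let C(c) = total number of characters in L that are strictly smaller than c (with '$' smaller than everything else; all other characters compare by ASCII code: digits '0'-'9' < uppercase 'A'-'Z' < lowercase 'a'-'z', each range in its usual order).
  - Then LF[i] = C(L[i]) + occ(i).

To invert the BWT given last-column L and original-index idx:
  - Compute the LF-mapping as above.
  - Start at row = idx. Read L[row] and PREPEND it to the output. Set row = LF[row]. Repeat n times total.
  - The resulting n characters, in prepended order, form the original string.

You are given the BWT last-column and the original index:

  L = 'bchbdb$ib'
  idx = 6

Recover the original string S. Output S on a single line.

Answer: dbihbbcb$

Derivation:
LF mapping: 1 5 7 2 6 3 0 8 4
Walk LF starting at row 6, prepending L[row]:
  step 1: row=6, L[6]='$', prepend. Next row=LF[6]=0
  step 2: row=0, L[0]='b', prepend. Next row=LF[0]=1
  step 3: row=1, L[1]='c', prepend. Next row=LF[1]=5
  step 4: row=5, L[5]='b', prepend. Next row=LF[5]=3
  step 5: row=3, L[3]='b', prepend. Next row=LF[3]=2
  step 6: row=2, L[2]='h', prepend. Next row=LF[2]=7
  step 7: row=7, L[7]='i', prepend. Next row=LF[7]=8
  step 8: row=8, L[8]='b', prepend. Next row=LF[8]=4
  step 9: row=4, L[4]='d', prepend. Next row=LF[4]=6
Reversed output: dbihbbcb$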